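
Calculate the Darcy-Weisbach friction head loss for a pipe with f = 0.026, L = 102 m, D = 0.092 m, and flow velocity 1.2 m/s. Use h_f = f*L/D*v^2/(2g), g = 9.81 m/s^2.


v^2 = 1.2^2 = 1.44 m^2/s^2
L/D = 102/0.092 = 1108.6957
h_f = f*(L/D)*v^2/(2g) = 0.026 * 1108.6957 * 1.44 / 19.62 = 2.11568 m

2.11568 m


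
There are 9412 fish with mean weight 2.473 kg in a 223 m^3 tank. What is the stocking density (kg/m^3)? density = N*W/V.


Total biomass = 9412 fish * 2.473 kg = 23275.876 kg
Density = total biomass / volume = 23275.876 / 223 = 104.376 kg/m^3

104.376 kg/m^3


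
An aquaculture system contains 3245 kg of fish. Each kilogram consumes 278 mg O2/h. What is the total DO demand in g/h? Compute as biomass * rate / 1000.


Total O2 consumption (mg/h) = 3245 kg * 278 mg/(kg*h) = 902110 mg/h
Convert to g/h: 902110 / 1000 = 902.11 g/h

902.11 g/h


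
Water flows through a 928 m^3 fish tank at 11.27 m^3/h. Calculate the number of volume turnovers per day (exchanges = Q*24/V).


Daily flow volume = 11.27 m^3/h * 24 h = 270.48 m^3/day
Exchanges = daily flow / tank volume = 270.48 / 928 = 0.291466 exchanges/day

0.291466 exchanges/day


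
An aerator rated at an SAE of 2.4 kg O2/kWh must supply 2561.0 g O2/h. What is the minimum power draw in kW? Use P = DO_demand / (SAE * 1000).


SAE in g O2/kWh = 2.4 * 1000 = 2400 g/kWh
P = DO_demand / SAE_g = 2561.0 / 2400 = 1.06708 kW

1.06708 kW


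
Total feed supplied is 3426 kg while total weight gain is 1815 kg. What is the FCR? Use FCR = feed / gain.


FCR = feed consumed / weight gained
FCR = 3426 kg / 1815 kg = 1.8876

1.8876


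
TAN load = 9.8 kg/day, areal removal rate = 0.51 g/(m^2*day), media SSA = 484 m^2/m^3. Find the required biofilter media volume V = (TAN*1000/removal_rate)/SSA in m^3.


A = 9.8*1000 / 0.51 = 19215.686 m^2
V = 19215.686 / 484 = 39.7018

39.7018 m^3


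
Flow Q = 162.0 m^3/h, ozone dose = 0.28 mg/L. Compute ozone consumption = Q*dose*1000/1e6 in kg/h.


O3 demand (mg/h) = Q * dose * 1000 = 162.0 * 0.28 * 1000 = 45360 mg/h
Convert mg to kg: 45360 / 1e6 = 0.04536 kg/h

0.04536 kg/h


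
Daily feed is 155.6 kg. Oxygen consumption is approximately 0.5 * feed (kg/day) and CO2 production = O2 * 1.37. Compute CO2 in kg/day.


O2 = 155.6 * 0.5 = 77.8
CO2 = 77.8 * 1.37 = 106.586

106.586 kg/day


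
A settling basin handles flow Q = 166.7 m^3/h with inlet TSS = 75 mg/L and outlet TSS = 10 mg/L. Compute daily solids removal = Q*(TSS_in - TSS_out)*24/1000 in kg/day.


Concentration drop: TSS_in - TSS_out = 75 - 10 = 65 mg/L
Hourly solids removed = Q * dTSS = 166.7 m^3/h * 65 mg/L = 10835.5 g/h  (m^3/h * mg/L = g/h)
Daily solids removed = 10835.5 * 24 = 260052 g/day
Convert g to kg: 260052 / 1000 = 260.052 kg/day

260.052 kg/day


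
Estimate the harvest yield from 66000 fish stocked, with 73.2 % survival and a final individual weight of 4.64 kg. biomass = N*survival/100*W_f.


Survivors = 66000 * 73.2/100 = 48312 fish
Harvest biomass = survivors * W_f = 48312 * 4.64 = 224167.68 kg

224167.68 kg


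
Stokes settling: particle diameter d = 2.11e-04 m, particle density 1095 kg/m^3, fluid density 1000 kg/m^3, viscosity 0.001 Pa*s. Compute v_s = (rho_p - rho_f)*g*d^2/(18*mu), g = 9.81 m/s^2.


Density difference: rho_p - rho_f = 1095 - 1000 = 95 kg/m^3
d^2 = (2.11e-04)^2 = 4.4521e-08 m^2
Numerator = (rho_p - rho_f) * g * d^2 = 95 * 9.81 * 4.4521e-08 = 4.1491346e-05
Denominator = 18 * mu = 18 * 0.001 = 0.018
v_s = 4.1491346e-05 / 0.018 = 0.00230507 m/s
Check: Re = rho_f * v_s * d / mu = 1000 * 0.00230507 * 2.11e-04 / 0.001 = 0.486 < 1, so Stokes' law applies.

0.00230507 m/s


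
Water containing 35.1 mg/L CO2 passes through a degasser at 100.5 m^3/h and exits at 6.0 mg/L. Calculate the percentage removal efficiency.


CO2_out / CO2_in = 6.0 / 35.1 = 0.17094017
Fraction remaining = 0.17094017
efficiency = (1 - 0.17094017) * 100 = 82.906 %

82.906 %


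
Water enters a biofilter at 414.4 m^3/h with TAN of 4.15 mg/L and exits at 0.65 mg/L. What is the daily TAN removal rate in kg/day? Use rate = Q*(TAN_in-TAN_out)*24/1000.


Concentration drop: TAN_in - TAN_out = 4.15 - 0.65 = 3.5 mg/L
Hourly TAN removed = Q * dTAN = 414.4 m^3/h * 3.5 mg/L = 1450.4 g/h  (m^3/h * mg/L = g/h)
Daily TAN removed = 1450.4 * 24 = 34809.6 g/day
Convert to kg/day: 34809.6 / 1000 = 34.8096 kg/day

34.8096 kg/day


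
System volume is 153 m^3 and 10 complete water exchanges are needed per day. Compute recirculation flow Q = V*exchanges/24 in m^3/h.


Daily recirculation volume = 153 m^3 * 10 = 1530 m^3/day
Flow rate Q = daily volume / 24 h = 1530 / 24 = 63.75 m^3/h

63.75 m^3/h


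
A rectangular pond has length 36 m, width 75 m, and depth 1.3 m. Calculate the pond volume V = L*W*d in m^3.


Base area = L * W = 36 * 75 = 2700 m^2
Volume = area * depth = 2700 * 1.3 = 3510 m^3

3510 m^3


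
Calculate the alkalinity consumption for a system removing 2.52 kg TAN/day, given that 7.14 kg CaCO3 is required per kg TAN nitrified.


Alkalinity factor: 7.14 kg CaCO3 consumed per kg TAN nitrified
alk = 2.52 kg TAN * 7.14 = 17.9928 kg CaCO3/day

17.9928 kg CaCO3/day


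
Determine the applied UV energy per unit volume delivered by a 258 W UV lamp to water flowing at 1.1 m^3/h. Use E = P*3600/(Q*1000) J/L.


Energy delivered per hour = 258 W * 3600 s = 928800 J/h
Volume treated per hour = 1.1 m^3/h * 1000 = 1100 L/h
dose = 928800 / 1100 = 844.364 J/L

844.364 J/L


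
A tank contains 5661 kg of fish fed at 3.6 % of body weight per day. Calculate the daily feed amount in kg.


Feeding rate fraction = 3.6% / 100 = 0.036
Daily feed = 5661 kg * 0.036 = 203.796 kg/day

203.796 kg/day


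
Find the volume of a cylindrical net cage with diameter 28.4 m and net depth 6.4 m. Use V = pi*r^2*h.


r = d/2 = 28.4/2 = 14.2 m
Base area = pi*r^2 = pi*14.2^2 = 633.47074 m^2
Volume = 633.47074 * 6.4 = 4054.21 m^3

4054.21 m^3


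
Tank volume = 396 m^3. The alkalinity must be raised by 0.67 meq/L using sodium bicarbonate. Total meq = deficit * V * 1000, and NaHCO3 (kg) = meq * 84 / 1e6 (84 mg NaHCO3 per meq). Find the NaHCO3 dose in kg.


Tank volume in L = 396 m^3 * 1000 = 396000 L
Total meq required = 0.67 meq/L * 396000 L = 265320 meq
NaHCO3 mass = 265320 meq * 84 mg/meq / 1e6 = 22.2869 kg

22.2869 kg


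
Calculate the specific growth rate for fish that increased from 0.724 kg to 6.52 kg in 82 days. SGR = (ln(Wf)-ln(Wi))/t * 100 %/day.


ln(W_f) = ln(6.52) = 1.8748744
ln(W_i) = ln(0.724) = -0.32296389
ln(W_f) - ln(W_i) = 1.8748744 - -0.32296389 = 2.1978383
SGR = 2.1978383 / 82 * 100 = 2.68029 %/day

2.68029 %/day


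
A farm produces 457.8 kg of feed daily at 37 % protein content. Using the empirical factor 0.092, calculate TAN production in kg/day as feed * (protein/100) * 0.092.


Protein in feed = 457.8 * 37/100 = 169.386 kg/day
TAN = protein * 0.092 = 169.386 * 0.092 = 15.583512 kg/day

15.583512 kg/day


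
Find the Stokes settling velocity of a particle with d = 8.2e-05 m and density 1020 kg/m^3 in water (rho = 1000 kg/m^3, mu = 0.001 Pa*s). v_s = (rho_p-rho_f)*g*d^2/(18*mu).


Density difference: rho_p - rho_f = 1020 - 1000 = 20 kg/m^3
d^2 = (8.2e-05)^2 = 6.724e-09 m^2
Numerator = (rho_p - rho_f) * g * d^2 = 20 * 9.81 * 6.724e-09 = 1.3192488e-06
Denominator = 18 * mu = 18 * 0.001 = 0.018
v_s = 1.3192488e-06 / 0.018 = 7.32916e-05 m/s
Check: Re = rho_f * v_s * d / mu = 1000 * 7.32916e-05 * 8.2e-05 / 0.001 = 0.00601 < 1, so Stokes' law applies.

7.32916e-05 m/s


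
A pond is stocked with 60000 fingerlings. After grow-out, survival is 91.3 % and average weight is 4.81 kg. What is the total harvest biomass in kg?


Survivors = 60000 * 91.3/100 = 54780 fish
Harvest biomass = survivors * W_f = 54780 * 4.81 = 263491.8 kg

263491.8 kg


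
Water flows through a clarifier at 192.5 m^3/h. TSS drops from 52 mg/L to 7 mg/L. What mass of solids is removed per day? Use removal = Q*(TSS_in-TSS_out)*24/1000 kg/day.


Concentration drop: TSS_in - TSS_out = 52 - 7 = 45 mg/L
Hourly solids removed = Q * dTSS = 192.5 m^3/h * 45 mg/L = 8662.5 g/h  (m^3/h * mg/L = g/h)
Daily solids removed = 8662.5 * 24 = 207900 g/day
Convert g to kg: 207900 / 1000 = 207.9 kg/day

207.9 kg/day


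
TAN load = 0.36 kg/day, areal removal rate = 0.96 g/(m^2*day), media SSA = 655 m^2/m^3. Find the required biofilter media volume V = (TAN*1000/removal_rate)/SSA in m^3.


A = 0.36*1000 / 0.96 = 375 m^2
V = 375 / 655 = 0.572519

0.572519 m^3


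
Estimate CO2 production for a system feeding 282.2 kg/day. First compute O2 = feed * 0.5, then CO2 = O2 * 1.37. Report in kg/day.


O2 = 282.2 * 0.5 = 141.1
CO2 = 141.1 * 1.37 = 193.307

193.307 kg/day


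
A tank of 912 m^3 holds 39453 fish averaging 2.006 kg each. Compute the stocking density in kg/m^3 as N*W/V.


Total biomass = 39453 fish * 2.006 kg = 79142.718 kg
Density = total biomass / volume = 79142.718 / 912 = 86.7793 kg/m^3

86.7793 kg/m^3


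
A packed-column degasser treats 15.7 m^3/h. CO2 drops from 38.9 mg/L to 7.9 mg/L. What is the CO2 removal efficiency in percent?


CO2_out / CO2_in = 7.9 / 38.9 = 0.20308483
Fraction remaining = 0.20308483
efficiency = (1 - 0.20308483) * 100 = 79.6915 %

79.6915 %


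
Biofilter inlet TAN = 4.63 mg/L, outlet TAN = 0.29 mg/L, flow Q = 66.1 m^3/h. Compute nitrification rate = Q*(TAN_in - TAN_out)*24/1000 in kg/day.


Concentration drop: TAN_in - TAN_out = 4.63 - 0.29 = 4.34 mg/L
Hourly TAN removed = Q * dTAN = 66.1 m^3/h * 4.34 mg/L = 286.874 g/h  (m^3/h * mg/L = g/h)
Daily TAN removed = 286.874 * 24 = 6884.976 g/day
Convert to kg/day: 6884.976 / 1000 = 6.884976 kg/day

6.884976 kg/day


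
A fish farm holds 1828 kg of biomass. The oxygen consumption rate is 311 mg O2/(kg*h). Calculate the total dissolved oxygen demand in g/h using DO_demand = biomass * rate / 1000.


Total O2 consumption (mg/h) = 1828 kg * 311 mg/(kg*h) = 568508 mg/h
Convert to g/h: 568508 / 1000 = 568.508 g/h

568.508 g/h


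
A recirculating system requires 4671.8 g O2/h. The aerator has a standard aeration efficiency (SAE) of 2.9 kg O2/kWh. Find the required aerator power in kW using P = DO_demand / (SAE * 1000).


SAE in g O2/kWh = 2.9 * 1000 = 2900 g/kWh
P = DO_demand / SAE_g = 4671.8 / 2900 = 1.61097 kW

1.61097 kW


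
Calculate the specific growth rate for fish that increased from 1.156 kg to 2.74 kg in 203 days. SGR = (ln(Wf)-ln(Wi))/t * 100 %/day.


ln(W_f) = ln(2.74) = 1.0079579
ln(W_i) = ln(1.156) = 0.14496577
ln(W_f) - ln(W_i) = 1.0079579 - 0.14496577 = 0.86299213
SGR = 0.86299213 / 203 * 100 = 0.425119 %/day

0.425119 %/day


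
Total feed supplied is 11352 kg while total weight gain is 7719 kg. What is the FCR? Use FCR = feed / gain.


FCR = feed consumed / weight gained
FCR = 11352 kg / 7719 kg = 1.47066

1.47066


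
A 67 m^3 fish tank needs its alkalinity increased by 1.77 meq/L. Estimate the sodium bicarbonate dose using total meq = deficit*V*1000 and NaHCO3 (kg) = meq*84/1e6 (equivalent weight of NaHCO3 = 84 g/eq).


Tank volume in L = 67 m^3 * 1000 = 67000 L
Total meq required = 1.77 meq/L * 67000 L = 118590 meq
NaHCO3 mass = 118590 meq * 84 mg/meq / 1e6 = 9.96156 kg

9.96156 kg


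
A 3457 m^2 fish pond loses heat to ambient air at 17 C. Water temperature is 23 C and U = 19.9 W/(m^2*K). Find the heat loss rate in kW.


Temperature difference dT = 23 - 17 = 6 K
Heat loss (W) = U * A * dT = 19.9 * 3457 * 6 = 412765.8 W
Convert to kW: 412765.8 / 1000 = 412.7658 kW

412.7658 kW


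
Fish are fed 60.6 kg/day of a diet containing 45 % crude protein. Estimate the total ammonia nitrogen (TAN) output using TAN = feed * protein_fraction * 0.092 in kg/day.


Protein in feed = 60.6 * 45/100 = 27.27 kg/day
TAN = protein * 0.092 = 27.27 * 0.092 = 2.50884 kg/day

2.50884 kg/day


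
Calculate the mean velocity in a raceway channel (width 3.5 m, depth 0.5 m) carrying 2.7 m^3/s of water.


Cross-sectional area = W * d = 3.5 * 0.5 = 1.75 m^2
Velocity = Q / A = 2.7 / 1.75 = 1.54286 m/s

1.54286 m/s


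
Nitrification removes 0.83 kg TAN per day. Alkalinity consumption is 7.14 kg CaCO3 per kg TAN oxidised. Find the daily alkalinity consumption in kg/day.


Alkalinity factor: 7.14 kg CaCO3 consumed per kg TAN nitrified
alk = 0.83 kg TAN * 7.14 = 5.9262 kg CaCO3/day

5.9262 kg CaCO3/day


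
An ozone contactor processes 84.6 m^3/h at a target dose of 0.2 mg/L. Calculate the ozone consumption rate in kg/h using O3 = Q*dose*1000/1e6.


O3 demand (mg/h) = Q * dose * 1000 = 84.6 * 0.2 * 1000 = 16920 mg/h
Convert mg to kg: 16920 / 1e6 = 0.01692 kg/h

0.01692 kg/h


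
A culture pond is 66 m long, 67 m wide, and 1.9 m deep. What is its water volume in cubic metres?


Base area = L * W = 66 * 67 = 4422 m^2
Volume = area * depth = 4422 * 1.9 = 8401.8 m^3

8401.8 m^3


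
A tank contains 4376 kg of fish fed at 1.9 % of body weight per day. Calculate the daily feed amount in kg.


Feeding rate fraction = 1.9% / 100 = 0.019
Daily feed = 4376 kg * 0.019 = 83.144 kg/day

83.144 kg/day


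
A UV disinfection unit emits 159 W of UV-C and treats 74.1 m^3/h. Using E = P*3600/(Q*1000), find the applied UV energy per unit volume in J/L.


Energy delivered per hour = 159 W * 3600 s = 572400 J/h
Volume treated per hour = 74.1 m^3/h * 1000 = 74100 L/h
dose = 572400 / 74100 = 7.7247 J/L

7.7247 J/L


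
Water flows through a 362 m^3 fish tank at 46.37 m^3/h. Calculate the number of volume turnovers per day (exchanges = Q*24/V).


Daily flow volume = 46.37 m^3/h * 24 h = 1112.88 m^3/day
Exchanges = daily flow / tank volume = 1112.88 / 362 = 3.07425 exchanges/day

3.07425 exchanges/day


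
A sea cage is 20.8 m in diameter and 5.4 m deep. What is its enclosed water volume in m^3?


r = d/2 = 20.8/2 = 10.4 m
Base area = pi*r^2 = pi*10.4^2 = 339.79466 m^2
Volume = 339.79466 * 5.4 = 1834.89 m^3

1834.89 m^3


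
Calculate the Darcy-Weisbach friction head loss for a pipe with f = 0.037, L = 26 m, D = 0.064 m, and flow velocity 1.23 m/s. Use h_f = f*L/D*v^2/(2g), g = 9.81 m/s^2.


v^2 = 1.23^2 = 1.5129 m^2/s^2
L/D = 26/0.064 = 406.25
h_f = f*(L/D)*v^2/(2g) = 0.037 * 406.25 * 1.5129 / 19.62 = 1.15906 m

1.15906 m


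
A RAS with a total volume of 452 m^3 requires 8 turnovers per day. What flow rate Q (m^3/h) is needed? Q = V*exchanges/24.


Daily recirculation volume = 452 m^3 * 8 = 3616 m^3/day
Flow rate Q = daily volume / 24 h = 3616 / 24 = 150.667 m^3/h

150.667 m^3/h


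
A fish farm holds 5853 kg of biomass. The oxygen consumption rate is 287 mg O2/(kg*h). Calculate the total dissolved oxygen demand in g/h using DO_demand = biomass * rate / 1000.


Total O2 consumption (mg/h) = 5853 kg * 287 mg/(kg*h) = 1679811 mg/h
Convert to g/h: 1679811 / 1000 = 1679.811 g/h

1679.811 g/h


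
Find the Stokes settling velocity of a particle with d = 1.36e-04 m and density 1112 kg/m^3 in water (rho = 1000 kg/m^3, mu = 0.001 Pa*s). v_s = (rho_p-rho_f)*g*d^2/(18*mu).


Density difference: rho_p - rho_f = 1112 - 1000 = 112 kg/m^3
d^2 = (1.36e-04)^2 = 1.8496e-08 m^2
Numerator = (rho_p - rho_f) * g * d^2 = 112 * 9.81 * 1.8496e-08 = 2.0321925e-05
Denominator = 18 * mu = 18 * 0.001 = 0.018
v_s = 2.0321925e-05 / 0.018 = 0.001129 m/s
Check: Re = rho_f * v_s * d / mu = 1000 * 0.001129 * 1.36e-04 / 0.001 = 0.154 < 1, so Stokes' law applies.

0.001129 m/s


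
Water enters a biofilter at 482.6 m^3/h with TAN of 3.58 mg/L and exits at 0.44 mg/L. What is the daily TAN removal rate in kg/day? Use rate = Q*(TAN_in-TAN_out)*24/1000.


Concentration drop: TAN_in - TAN_out = 3.58 - 0.44 = 3.14 mg/L
Hourly TAN removed = Q * dTAN = 482.6 m^3/h * 3.14 mg/L = 1515.364 g/h  (m^3/h * mg/L = g/h)
Daily TAN removed = 1515.364 * 24 = 36368.736 g/day
Convert to kg/day: 36368.736 / 1000 = 36.368736 kg/day

36.368736 kg/day


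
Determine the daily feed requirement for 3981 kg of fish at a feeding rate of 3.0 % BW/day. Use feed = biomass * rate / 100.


Feeding rate fraction = 3.0% / 100 = 0.03
Daily feed = 3981 kg * 0.03 = 119.43 kg/day

119.43 kg/day


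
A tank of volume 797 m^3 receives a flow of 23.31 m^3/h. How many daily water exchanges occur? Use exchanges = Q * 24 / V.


Daily flow volume = 23.31 m^3/h * 24 h = 559.44 m^3/day
Exchanges = daily flow / tank volume = 559.44 / 797 = 0.701932 exchanges/day

0.701932 exchanges/day


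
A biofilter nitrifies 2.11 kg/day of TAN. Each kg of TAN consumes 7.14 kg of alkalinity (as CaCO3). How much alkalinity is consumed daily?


Alkalinity factor: 7.14 kg CaCO3 consumed per kg TAN nitrified
alk = 2.11 kg TAN * 7.14 = 15.0654 kg CaCO3/day

15.0654 kg CaCO3/day


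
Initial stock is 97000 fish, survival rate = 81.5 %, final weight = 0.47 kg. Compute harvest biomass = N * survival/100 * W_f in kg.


Survivors = 97000 * 81.5/100 = 79055 fish
Harvest biomass = survivors * W_f = 79055 * 0.47 = 37155.85 kg

37155.85 kg


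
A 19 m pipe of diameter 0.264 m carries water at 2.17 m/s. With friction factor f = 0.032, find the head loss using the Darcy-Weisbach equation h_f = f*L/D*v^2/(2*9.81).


v^2 = 2.17^2 = 4.7089 m^2/s^2
L/D = 19/0.264 = 71.969697
h_f = f*(L/D)*v^2/(2g) = 0.032 * 71.969697 * 4.7089 / 19.62 = 0.552739 m

0.552739 m


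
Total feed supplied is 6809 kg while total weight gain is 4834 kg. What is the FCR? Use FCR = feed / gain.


FCR = feed consumed / weight gained
FCR = 6809 kg / 4834 kg = 1.40856

1.40856


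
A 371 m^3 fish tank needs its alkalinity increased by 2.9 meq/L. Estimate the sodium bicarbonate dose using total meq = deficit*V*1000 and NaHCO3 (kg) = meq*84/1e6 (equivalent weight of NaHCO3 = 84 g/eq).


Tank volume in L = 371 m^3 * 1000 = 371000 L
Total meq required = 2.9 meq/L * 371000 L = 1075900 meq
NaHCO3 mass = 1075900 meq * 84 mg/meq / 1e6 = 90.3756 kg

90.3756 kg


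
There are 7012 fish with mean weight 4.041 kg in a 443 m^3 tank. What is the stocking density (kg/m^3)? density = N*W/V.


Total biomass = 7012 fish * 4.041 kg = 28335.492 kg
Density = total biomass / volume = 28335.492 / 443 = 63.9627 kg/m^3

63.9627 kg/m^3


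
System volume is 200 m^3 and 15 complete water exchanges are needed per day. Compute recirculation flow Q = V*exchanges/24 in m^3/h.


Daily recirculation volume = 200 m^3 * 15 = 3000 m^3/day
Flow rate Q = daily volume / 24 h = 3000 / 24 = 125 m^3/h

125 m^3/h


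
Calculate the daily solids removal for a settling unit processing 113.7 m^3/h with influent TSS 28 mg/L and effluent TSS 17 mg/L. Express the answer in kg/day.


Concentration drop: TSS_in - TSS_out = 28 - 17 = 11 mg/L
Hourly solids removed = Q * dTSS = 113.7 m^3/h * 11 mg/L = 1250.7 g/h  (m^3/h * mg/L = g/h)
Daily solids removed = 1250.7 * 24 = 30016.8 g/day
Convert g to kg: 30016.8 / 1000 = 30.0168 kg/day

30.0168 kg/day


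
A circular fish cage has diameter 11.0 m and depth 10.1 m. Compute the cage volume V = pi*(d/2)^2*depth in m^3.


r = d/2 = 11.0/2 = 5.5 m
Base area = pi*r^2 = pi*5.5^2 = 95.033178 m^2
Volume = 95.033178 * 10.1 = 959.835 m^3

959.835 m^3


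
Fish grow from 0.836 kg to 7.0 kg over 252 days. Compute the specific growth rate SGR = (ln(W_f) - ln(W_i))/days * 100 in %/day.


ln(W_f) = ln(7.0) = 1.9459101
ln(W_i) = ln(0.836) = -0.17912667
ln(W_f) - ln(W_i) = 1.9459101 - -0.17912667 = 2.1250368
SGR = 2.1250368 / 252 * 100 = 0.843269 %/day

0.843269 %/day


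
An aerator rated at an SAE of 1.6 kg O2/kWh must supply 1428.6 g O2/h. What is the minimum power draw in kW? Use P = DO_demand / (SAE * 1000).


SAE in g O2/kWh = 1.6 * 1000 = 1600 g/kWh
P = DO_demand / SAE_g = 1428.6 / 1600 = 0.892875 kW

0.892875 kW


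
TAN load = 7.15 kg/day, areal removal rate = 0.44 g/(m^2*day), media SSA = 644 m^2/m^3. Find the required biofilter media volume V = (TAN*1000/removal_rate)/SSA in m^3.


A = 7.15*1000 / 0.44 = 16250 m^2
V = 16250 / 644 = 25.2329

25.2329 m^3


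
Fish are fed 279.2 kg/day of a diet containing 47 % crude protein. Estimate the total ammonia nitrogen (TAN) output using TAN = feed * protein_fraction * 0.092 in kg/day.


Protein in feed = 279.2 * 47/100 = 131.224 kg/day
TAN = protein * 0.092 = 131.224 * 0.092 = 12.072608 kg/day

12.072608 kg/day


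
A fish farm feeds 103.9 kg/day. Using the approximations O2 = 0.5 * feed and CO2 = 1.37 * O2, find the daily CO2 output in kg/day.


O2 = 103.9 * 0.5 = 51.95
CO2 = 51.95 * 1.37 = 71.1715

71.1715 kg/day


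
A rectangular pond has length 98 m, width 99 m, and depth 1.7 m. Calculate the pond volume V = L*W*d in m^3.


Base area = L * W = 98 * 99 = 9702 m^2
Volume = area * depth = 9702 * 1.7 = 16493.4 m^3

16493.4 m^3


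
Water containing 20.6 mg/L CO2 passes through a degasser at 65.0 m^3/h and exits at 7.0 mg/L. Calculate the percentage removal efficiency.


CO2_out / CO2_in = 7.0 / 20.6 = 0.33980583
Fraction remaining = 0.33980583
efficiency = (1 - 0.33980583) * 100 = 66.0194 %

66.0194 %


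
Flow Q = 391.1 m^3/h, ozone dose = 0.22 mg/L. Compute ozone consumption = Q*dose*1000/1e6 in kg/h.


O3 demand (mg/h) = Q * dose * 1000 = 391.1 * 0.22 * 1000 = 86042 mg/h
Convert mg to kg: 86042 / 1e6 = 0.086042 kg/h

0.086042 kg/h


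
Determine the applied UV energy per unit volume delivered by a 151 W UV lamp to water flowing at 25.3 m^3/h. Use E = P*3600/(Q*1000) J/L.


Energy delivered per hour = 151 W * 3600 s = 543600 J/h
Volume treated per hour = 25.3 m^3/h * 1000 = 25300 L/h
dose = 543600 / 25300 = 21.4862 J/L

21.4862 J/L


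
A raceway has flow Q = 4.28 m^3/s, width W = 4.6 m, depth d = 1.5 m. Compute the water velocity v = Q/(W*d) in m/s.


Cross-sectional area = W * d = 4.6 * 1.5 = 6.9 m^2
Velocity = Q / A = 4.28 / 6.9 = 0.62029 m/s

0.62029 m/s


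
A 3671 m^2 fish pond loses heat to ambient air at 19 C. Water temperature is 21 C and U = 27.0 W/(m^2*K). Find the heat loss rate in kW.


Temperature difference dT = 21 - 19 = 2 K
Heat loss (W) = U * A * dT = 27.0 * 3671 * 2 = 198234 W
Convert to kW: 198234 / 1000 = 198.234 kW

198.234 kW


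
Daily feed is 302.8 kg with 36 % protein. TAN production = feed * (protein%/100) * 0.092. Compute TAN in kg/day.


Protein in feed = 302.8 * 36/100 = 109.008 kg/day
TAN = protein * 0.092 = 109.008 * 0.092 = 10.028736 kg/day

10.028736 kg/day


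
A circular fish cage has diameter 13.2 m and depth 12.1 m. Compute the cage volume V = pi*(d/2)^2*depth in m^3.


r = d/2 = 13.2/2 = 6.6 m
Base area = pi*r^2 = pi*6.6^2 = 136.84778 m^2
Volume = 136.84778 * 12.1 = 1655.86 m^3

1655.86 m^3


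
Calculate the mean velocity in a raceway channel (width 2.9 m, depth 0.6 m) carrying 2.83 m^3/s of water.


Cross-sectional area = W * d = 2.9 * 0.6 = 1.74 m^2
Velocity = Q / A = 2.83 / 1.74 = 1.62644 m/s

1.62644 m/s


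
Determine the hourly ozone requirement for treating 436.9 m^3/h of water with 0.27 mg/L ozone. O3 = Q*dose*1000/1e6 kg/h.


O3 demand (mg/h) = Q * dose * 1000 = 436.9 * 0.27 * 1000 = 117963 mg/h
Convert mg to kg: 117963 / 1e6 = 0.117963 kg/h

0.117963 kg/h


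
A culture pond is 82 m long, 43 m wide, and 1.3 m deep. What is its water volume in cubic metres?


Base area = L * W = 82 * 43 = 3526 m^2
Volume = area * depth = 3526 * 1.3 = 4583.8 m^3

4583.8 m^3


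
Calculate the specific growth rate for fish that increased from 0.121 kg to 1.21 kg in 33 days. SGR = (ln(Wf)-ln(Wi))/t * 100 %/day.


ln(W_f) = ln(1.21) = 0.19062036
ln(W_i) = ln(0.121) = -2.1119647
ln(W_f) - ln(W_i) = 0.19062036 - -2.1119647 = 2.3025851
SGR = 2.3025851 / 33 * 100 = 6.97753 %/day

6.97753 %/day


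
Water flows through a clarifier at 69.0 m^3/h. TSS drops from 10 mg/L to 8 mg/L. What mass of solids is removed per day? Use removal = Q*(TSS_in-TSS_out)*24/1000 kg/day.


Concentration drop: TSS_in - TSS_out = 10 - 8 = 2 mg/L
Hourly solids removed = Q * dTSS = 69.0 m^3/h * 2 mg/L = 138 g/h  (m^3/h * mg/L = g/h)
Daily solids removed = 138 * 24 = 3312 g/day
Convert g to kg: 3312 / 1000 = 3.312 kg/day

3.312 kg/day


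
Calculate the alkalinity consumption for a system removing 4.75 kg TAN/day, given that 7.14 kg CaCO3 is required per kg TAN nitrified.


Alkalinity factor: 7.14 kg CaCO3 consumed per kg TAN nitrified
alk = 4.75 kg TAN * 7.14 = 33.915 kg CaCO3/day

33.915 kg CaCO3/day


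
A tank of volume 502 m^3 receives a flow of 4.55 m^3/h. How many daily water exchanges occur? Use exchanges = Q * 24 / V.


Daily flow volume = 4.55 m^3/h * 24 h = 109.2 m^3/day
Exchanges = daily flow / tank volume = 109.2 / 502 = 0.21753 exchanges/day

0.21753 exchanges/day


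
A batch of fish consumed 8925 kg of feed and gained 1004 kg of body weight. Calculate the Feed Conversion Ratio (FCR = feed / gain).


FCR = feed consumed / weight gained
FCR = 8925 kg / 1004 kg = 8.88944

8.88944


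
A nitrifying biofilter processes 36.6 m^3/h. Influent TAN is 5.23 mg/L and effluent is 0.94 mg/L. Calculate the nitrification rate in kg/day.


Concentration drop: TAN_in - TAN_out = 5.23 - 0.94 = 4.29 mg/L
Hourly TAN removed = Q * dTAN = 36.6 m^3/h * 4.29 mg/L = 157.014 g/h  (m^3/h * mg/L = g/h)
Daily TAN removed = 157.014 * 24 = 3768.336 g/day
Convert to kg/day: 3768.336 / 1000 = 3.768336 kg/day

3.768336 kg/day


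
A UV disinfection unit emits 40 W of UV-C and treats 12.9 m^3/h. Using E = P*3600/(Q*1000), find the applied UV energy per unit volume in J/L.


Energy delivered per hour = 40 W * 3600 s = 144000 J/h
Volume treated per hour = 12.9 m^3/h * 1000 = 12900 L/h
dose = 144000 / 12900 = 11.1628 J/L

11.1628 J/L


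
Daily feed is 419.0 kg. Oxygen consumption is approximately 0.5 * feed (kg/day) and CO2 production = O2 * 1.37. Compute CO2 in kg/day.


O2 = 419.0 * 0.5 = 209.5
CO2 = 209.5 * 1.37 = 287.015

287.015 kg/day


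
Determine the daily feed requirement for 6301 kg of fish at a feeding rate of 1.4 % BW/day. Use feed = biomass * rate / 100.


Feeding rate fraction = 1.4% / 100 = 0.014
Daily feed = 6301 kg * 0.014 = 88.214 kg/day

88.214 kg/day


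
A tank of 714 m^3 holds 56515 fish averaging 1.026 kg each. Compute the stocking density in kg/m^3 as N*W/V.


Total biomass = 56515 fish * 1.026 kg = 57984.39 kg
Density = total biomass / volume = 57984.39 / 714 = 81.2106 kg/m^3

81.2106 kg/m^3


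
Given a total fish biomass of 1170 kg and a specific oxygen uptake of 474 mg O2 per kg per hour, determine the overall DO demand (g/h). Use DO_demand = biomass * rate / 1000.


Total O2 consumption (mg/h) = 1170 kg * 474 mg/(kg*h) = 554580 mg/h
Convert to g/h: 554580 / 1000 = 554.58 g/h

554.58 g/h


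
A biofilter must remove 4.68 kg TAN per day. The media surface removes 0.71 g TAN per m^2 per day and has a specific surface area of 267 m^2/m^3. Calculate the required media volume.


A = 4.68*1000 / 0.71 = 6591.5493 m^2
V = 6591.5493 / 267 = 24.6875

24.6875 m^3


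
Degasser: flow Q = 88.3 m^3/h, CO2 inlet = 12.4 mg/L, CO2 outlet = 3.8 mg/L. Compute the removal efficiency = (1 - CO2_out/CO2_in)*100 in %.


CO2_out / CO2_in = 3.8 / 12.4 = 0.30645161
Fraction remaining = 0.30645161
efficiency = (1 - 0.30645161) * 100 = 69.3548 %

69.3548 %


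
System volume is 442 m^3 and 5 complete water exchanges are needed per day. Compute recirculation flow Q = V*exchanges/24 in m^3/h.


Daily recirculation volume = 442 m^3 * 5 = 2210 m^3/day
Flow rate Q = daily volume / 24 h = 2210 / 24 = 92.0833 m^3/h

92.0833 m^3/h


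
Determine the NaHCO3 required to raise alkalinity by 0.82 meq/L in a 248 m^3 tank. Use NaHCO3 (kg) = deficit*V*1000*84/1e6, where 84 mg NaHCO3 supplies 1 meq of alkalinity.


Tank volume in L = 248 m^3 * 1000 = 248000 L
Total meq required = 0.82 meq/L * 248000 L = 203360 meq
NaHCO3 mass = 203360 meq * 84 mg/meq / 1e6 = 17.0822 kg

17.0822 kg


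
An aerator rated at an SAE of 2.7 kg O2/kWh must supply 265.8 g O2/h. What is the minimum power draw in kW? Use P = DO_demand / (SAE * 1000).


SAE in g O2/kWh = 2.7 * 1000 = 2700 g/kWh
P = DO_demand / SAE_g = 265.8 / 2700 = 0.0984444 kW

0.0984444 kW


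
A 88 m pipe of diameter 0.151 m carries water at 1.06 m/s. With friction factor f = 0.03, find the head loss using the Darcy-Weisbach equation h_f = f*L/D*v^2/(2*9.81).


v^2 = 1.06^2 = 1.1236 m^2/s^2
L/D = 88/0.151 = 582.78146
h_f = f*(L/D)*v^2/(2g) = 0.03 * 582.78146 * 1.1236 / 19.62 = 1.00124 m

1.00124 m


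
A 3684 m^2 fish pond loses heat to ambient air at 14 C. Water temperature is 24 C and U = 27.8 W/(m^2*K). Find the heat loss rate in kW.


Temperature difference dT = 24 - 14 = 10 K
Heat loss (W) = U * A * dT = 27.8 * 3684 * 10 = 1024152 W
Convert to kW: 1024152 / 1000 = 1024.152 kW

1024.152 kW


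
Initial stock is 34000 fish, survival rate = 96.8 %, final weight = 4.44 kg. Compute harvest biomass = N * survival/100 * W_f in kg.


Survivors = 34000 * 96.8/100 = 32912 fish
Harvest biomass = survivors * W_f = 32912 * 4.44 = 146129.28 kg

146129.28 kg


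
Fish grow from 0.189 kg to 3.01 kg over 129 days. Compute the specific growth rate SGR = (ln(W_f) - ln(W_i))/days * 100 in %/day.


ln(W_f) = ln(3.01) = 1.1019401
ln(W_i) = ln(0.189) = -1.6660083
ln(W_f) - ln(W_i) = 1.1019401 - -1.6660083 = 2.7679484
SGR = 2.7679484 / 129 * 100 = 2.1457 %/day

2.1457 %/day


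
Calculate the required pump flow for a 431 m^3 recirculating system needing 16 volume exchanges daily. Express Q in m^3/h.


Daily recirculation volume = 431 m^3 * 16 = 6896 m^3/day
Flow rate Q = daily volume / 24 h = 6896 / 24 = 287.333 m^3/h

287.333 m^3/h


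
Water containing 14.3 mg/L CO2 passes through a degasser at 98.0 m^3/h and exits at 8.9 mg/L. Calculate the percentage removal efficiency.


CO2_out / CO2_in = 8.9 / 14.3 = 0.62237762
Fraction remaining = 0.62237762
efficiency = (1 - 0.62237762) * 100 = 37.7622 %

37.7622 %


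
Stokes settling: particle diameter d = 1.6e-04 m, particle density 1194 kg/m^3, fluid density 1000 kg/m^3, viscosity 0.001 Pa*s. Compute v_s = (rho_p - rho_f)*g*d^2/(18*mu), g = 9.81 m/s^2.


Density difference: rho_p - rho_f = 1194 - 1000 = 194 kg/m^3
d^2 = (1.6e-04)^2 = 2.56e-08 m^2
Numerator = (rho_p - rho_f) * g * d^2 = 194 * 9.81 * 2.56e-08 = 4.8720384e-05
Denominator = 18 * mu = 18 * 0.001 = 0.018
v_s = 4.8720384e-05 / 0.018 = 0.00270669 m/s
Check: Re = rho_f * v_s * d / mu = 1000 * 0.00270669 * 1.6e-04 / 0.001 = 0.433 < 1, so Stokes' law applies.

0.00270669 m/s


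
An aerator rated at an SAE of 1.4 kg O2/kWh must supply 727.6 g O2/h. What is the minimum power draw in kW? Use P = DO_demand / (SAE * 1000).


SAE in g O2/kWh = 1.4 * 1000 = 1400 g/kWh
P = DO_demand / SAE_g = 727.6 / 1400 = 0.519714 kW

0.519714 kW


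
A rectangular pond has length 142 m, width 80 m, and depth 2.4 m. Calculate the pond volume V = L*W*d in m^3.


Base area = L * W = 142 * 80 = 11360 m^2
Volume = area * depth = 11360 * 2.4 = 27264 m^3

27264 m^3


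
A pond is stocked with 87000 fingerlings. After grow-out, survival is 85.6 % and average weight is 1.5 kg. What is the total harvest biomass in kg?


Survivors = 87000 * 85.6/100 = 74472 fish
Harvest biomass = survivors * W_f = 74472 * 1.5 = 111708 kg

111708 kg


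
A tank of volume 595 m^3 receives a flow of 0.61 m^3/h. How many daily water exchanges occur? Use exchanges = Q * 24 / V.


Daily flow volume = 0.61 m^3/h * 24 h = 14.64 m^3/day
Exchanges = daily flow / tank volume = 14.64 / 595 = 0.024605 exchanges/day

0.024605 exchanges/day


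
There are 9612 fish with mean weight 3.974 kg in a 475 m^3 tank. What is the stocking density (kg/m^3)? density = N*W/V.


Total biomass = 9612 fish * 3.974 kg = 38198.088 kg
Density = total biomass / volume = 38198.088 / 475 = 80.417 kg/m^3

80.417 kg/m^3


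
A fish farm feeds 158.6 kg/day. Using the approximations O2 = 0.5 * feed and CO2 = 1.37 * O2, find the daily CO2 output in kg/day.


O2 = 158.6 * 0.5 = 79.3
CO2 = 79.3 * 1.37 = 108.641

108.641 kg/day


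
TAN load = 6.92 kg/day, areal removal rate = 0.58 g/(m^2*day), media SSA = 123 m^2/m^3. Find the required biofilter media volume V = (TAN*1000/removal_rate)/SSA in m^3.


A = 6.92*1000 / 0.58 = 11931.034 m^2
V = 11931.034 / 123 = 97.0003

97.0003 m^3


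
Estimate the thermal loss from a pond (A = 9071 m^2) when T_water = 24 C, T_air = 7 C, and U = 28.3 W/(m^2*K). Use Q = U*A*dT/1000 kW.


Temperature difference dT = 24 - 7 = 17 K
Heat loss (W) = U * A * dT = 28.3 * 9071 * 17 = 4364058.1 W
Convert to kW: 4364058.1 / 1000 = 4364.0581 kW

4364.0581 kW


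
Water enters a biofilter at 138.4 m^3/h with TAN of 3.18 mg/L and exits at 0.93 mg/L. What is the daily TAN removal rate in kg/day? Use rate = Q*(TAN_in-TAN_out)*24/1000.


Concentration drop: TAN_in - TAN_out = 3.18 - 0.93 = 2.25 mg/L
Hourly TAN removed = Q * dTAN = 138.4 m^3/h * 2.25 mg/L = 311.4 g/h  (m^3/h * mg/L = g/h)
Daily TAN removed = 311.4 * 24 = 7473.6 g/day
Convert to kg/day: 7473.6 / 1000 = 7.4736 kg/day

7.4736 kg/day


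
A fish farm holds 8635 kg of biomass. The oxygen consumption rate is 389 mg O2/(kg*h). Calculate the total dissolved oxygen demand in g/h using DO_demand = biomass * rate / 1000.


Total O2 consumption (mg/h) = 8635 kg * 389 mg/(kg*h) = 3359015 mg/h
Convert to g/h: 3359015 / 1000 = 3359.015 g/h

3359.015 g/h


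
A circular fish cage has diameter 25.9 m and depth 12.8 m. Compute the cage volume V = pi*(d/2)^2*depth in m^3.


r = d/2 = 25.9/2 = 12.95 m
Base area = pi*r^2 = pi*12.95^2 = 526.85294 m^2
Volume = 526.85294 * 12.8 = 6743.72 m^3

6743.72 m^3


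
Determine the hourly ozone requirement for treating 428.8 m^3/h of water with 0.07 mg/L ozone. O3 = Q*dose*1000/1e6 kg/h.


O3 demand (mg/h) = Q * dose * 1000 = 428.8 * 0.07 * 1000 = 30016 mg/h
Convert mg to kg: 30016 / 1e6 = 0.030016 kg/h

0.030016 kg/h


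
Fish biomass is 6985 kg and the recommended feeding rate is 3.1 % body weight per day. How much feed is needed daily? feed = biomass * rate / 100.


Feeding rate fraction = 3.1% / 100 = 0.031
Daily feed = 6985 kg * 0.031 = 216.535 kg/day

216.535 kg/day


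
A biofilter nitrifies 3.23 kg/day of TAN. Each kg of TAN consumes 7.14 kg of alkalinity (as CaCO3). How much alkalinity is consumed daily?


Alkalinity factor: 7.14 kg CaCO3 consumed per kg TAN nitrified
alk = 3.23 kg TAN * 7.14 = 23.0622 kg CaCO3/day

23.0622 kg CaCO3/day


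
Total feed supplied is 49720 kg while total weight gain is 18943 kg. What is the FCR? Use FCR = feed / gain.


FCR = feed consumed / weight gained
FCR = 49720 kg / 18943 kg = 2.62472

2.62472


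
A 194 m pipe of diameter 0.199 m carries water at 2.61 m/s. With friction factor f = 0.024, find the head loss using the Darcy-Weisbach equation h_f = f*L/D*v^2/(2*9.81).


v^2 = 2.61^2 = 6.8121 m^2/s^2
L/D = 194/0.199 = 974.87437
h_f = f*(L/D)*v^2/(2g) = 0.024 * 974.87437 * 6.8121 / 19.62 = 8.12348 m

8.12348 m


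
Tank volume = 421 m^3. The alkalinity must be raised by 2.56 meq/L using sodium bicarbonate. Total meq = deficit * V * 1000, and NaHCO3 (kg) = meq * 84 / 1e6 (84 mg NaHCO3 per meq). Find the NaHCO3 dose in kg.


Tank volume in L = 421 m^3 * 1000 = 421000 L
Total meq required = 2.56 meq/L * 421000 L = 1077760 meq
NaHCO3 mass = 1077760 meq * 84 mg/meq / 1e6 = 90.5318 kg

90.5318 kg


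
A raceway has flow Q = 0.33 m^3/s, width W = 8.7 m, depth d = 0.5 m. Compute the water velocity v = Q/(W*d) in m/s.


Cross-sectional area = W * d = 8.7 * 0.5 = 4.35 m^2
Velocity = Q / A = 0.33 / 4.35 = 0.0758621 m/s

0.0758621 m/s


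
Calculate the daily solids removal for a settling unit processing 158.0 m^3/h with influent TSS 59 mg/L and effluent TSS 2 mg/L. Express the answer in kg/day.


Concentration drop: TSS_in - TSS_out = 59 - 2 = 57 mg/L
Hourly solids removed = Q * dTSS = 158.0 m^3/h * 57 mg/L = 9006 g/h  (m^3/h * mg/L = g/h)
Daily solids removed = 9006 * 24 = 216144 g/day
Convert g to kg: 216144 / 1000 = 216.144 kg/day

216.144 kg/day


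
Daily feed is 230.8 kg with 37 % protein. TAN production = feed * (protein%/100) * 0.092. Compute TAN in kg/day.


Protein in feed = 230.8 * 37/100 = 85.396 kg/day
TAN = protein * 0.092 = 85.396 * 0.092 = 7.856432 kg/day

7.856432 kg/day


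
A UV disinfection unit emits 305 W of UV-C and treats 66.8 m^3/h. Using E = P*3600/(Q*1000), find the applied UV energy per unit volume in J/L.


Energy delivered per hour = 305 W * 3600 s = 1098000 J/h
Volume treated per hour = 66.8 m^3/h * 1000 = 66800 L/h
dose = 1098000 / 66800 = 16.4371 J/L

16.4371 J/L


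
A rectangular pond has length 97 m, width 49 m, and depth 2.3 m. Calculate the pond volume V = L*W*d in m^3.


Base area = L * W = 97 * 49 = 4753 m^2
Volume = area * depth = 4753 * 2.3 = 10931.9 m^3

10931.9 m^3


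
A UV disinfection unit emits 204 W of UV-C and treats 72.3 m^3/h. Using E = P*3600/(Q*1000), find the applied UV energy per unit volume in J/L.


Energy delivered per hour = 204 W * 3600 s = 734400 J/h
Volume treated per hour = 72.3 m^3/h * 1000 = 72300 L/h
dose = 734400 / 72300 = 10.1577 J/L

10.1577 J/L


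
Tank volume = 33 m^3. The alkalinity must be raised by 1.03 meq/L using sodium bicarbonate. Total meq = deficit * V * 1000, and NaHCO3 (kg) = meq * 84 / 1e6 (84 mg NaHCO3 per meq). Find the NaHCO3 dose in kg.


Tank volume in L = 33 m^3 * 1000 = 33000 L
Total meq required = 1.03 meq/L * 33000 L = 33990 meq
NaHCO3 mass = 33990 meq * 84 mg/meq / 1e6 = 2.85516 kg

2.85516 kg


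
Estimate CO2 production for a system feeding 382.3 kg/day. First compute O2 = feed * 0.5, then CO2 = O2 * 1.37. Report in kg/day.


O2 = 382.3 * 0.5 = 191.15
CO2 = 191.15 * 1.37 = 261.8755

261.8755 kg/day


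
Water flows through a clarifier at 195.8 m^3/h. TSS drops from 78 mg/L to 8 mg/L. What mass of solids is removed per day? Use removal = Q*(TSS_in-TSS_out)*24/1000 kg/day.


Concentration drop: TSS_in - TSS_out = 78 - 8 = 70 mg/L
Hourly solids removed = Q * dTSS = 195.8 m^3/h * 70 mg/L = 13706 g/h  (m^3/h * mg/L = g/h)
Daily solids removed = 13706 * 24 = 328944 g/day
Convert g to kg: 328944 / 1000 = 328.944 kg/day

328.944 kg/day


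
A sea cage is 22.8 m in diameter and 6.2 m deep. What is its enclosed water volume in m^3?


r = d/2 = 22.8/2 = 11.4 m
Base area = pi*r^2 = pi*11.4^2 = 408.28138 m^2
Volume = 408.28138 * 6.2 = 2531.34 m^3

2531.34 m^3


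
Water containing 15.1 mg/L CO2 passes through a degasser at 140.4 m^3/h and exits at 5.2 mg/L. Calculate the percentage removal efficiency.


CO2_out / CO2_in = 5.2 / 15.1 = 0.34437086
Fraction remaining = 0.34437086
efficiency = (1 - 0.34437086) * 100 = 65.5629 %

65.5629 %


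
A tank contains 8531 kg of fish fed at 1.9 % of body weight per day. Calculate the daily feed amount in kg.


Feeding rate fraction = 1.9% / 100 = 0.019
Daily feed = 8531 kg * 0.019 = 162.089 kg/day

162.089 kg/day


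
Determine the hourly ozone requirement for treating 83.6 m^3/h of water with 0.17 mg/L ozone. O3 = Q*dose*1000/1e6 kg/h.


O3 demand (mg/h) = Q * dose * 1000 = 83.6 * 0.17 * 1000 = 14212 mg/h
Convert mg to kg: 14212 / 1e6 = 0.014212 kg/h

0.014212 kg/h


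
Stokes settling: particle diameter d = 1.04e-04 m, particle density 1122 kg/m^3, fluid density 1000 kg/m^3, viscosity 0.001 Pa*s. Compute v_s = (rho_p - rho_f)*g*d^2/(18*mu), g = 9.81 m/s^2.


Density difference: rho_p - rho_f = 1122 - 1000 = 122 kg/m^3
d^2 = (1.04e-04)^2 = 1.0816e-08 m^2
Numerator = (rho_p - rho_f) * g * d^2 = 122 * 9.81 * 1.0816e-08 = 1.2944805e-05
Denominator = 18 * mu = 18 * 0.001 = 0.018
v_s = 1.2944805e-05 / 0.018 = 7.19156e-04 m/s
Check: Re = rho_f * v_s * d / mu = 1000 * 7.19156e-04 * 1.04e-04 / 0.001 = 0.0748 < 1, so Stokes' law applies.

7.19156e-04 m/s


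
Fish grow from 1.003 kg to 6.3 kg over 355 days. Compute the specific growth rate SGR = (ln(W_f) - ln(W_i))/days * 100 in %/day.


ln(W_f) = ln(6.3) = 1.8405496
ln(W_i) = ln(1.003) = 0.002995509
ln(W_f) - ln(W_i) = 1.8405496 - 0.002995509 = 1.8375541
SGR = 1.8375541 / 355 * 100 = 0.517621 %/day

0.517621 %/day


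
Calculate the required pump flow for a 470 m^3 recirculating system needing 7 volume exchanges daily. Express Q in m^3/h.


Daily recirculation volume = 470 m^3 * 7 = 3290 m^3/day
Flow rate Q = daily volume / 24 h = 3290 / 24 = 137.083 m^3/h

137.083 m^3/h
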